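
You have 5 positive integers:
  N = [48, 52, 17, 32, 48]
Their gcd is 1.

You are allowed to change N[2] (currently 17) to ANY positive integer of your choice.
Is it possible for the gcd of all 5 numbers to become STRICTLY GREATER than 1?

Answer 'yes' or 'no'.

Answer: yes

Derivation:
Current gcd = 1
gcd of all OTHER numbers (without N[2]=17): gcd([48, 52, 32, 48]) = 4
The new gcd after any change is gcd(4, new_value).
This can be at most 4.
Since 4 > old gcd 1, the gcd CAN increase (e.g., set N[2] = 4).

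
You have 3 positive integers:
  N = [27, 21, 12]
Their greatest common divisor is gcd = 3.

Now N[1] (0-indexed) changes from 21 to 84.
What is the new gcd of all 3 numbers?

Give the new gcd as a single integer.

Answer: 3

Derivation:
Numbers: [27, 21, 12], gcd = 3
Change: index 1, 21 -> 84
gcd of the OTHER numbers (without index 1): gcd([27, 12]) = 3
New gcd = gcd(g_others, new_val) = gcd(3, 84) = 3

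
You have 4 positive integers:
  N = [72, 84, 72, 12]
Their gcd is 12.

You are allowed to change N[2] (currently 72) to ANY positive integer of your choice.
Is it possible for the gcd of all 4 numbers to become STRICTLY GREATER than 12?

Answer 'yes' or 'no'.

Answer: no

Derivation:
Current gcd = 12
gcd of all OTHER numbers (without N[2]=72): gcd([72, 84, 12]) = 12
The new gcd after any change is gcd(12, new_value).
This can be at most 12.
Since 12 = old gcd 12, the gcd can only stay the same or decrease.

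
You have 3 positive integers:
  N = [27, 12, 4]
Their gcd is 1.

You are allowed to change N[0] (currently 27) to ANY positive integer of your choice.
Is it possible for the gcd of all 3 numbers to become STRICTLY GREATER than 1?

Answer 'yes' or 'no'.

Current gcd = 1
gcd of all OTHER numbers (without N[0]=27): gcd([12, 4]) = 4
The new gcd after any change is gcd(4, new_value).
This can be at most 4.
Since 4 > old gcd 1, the gcd CAN increase (e.g., set N[0] = 4).

Answer: yes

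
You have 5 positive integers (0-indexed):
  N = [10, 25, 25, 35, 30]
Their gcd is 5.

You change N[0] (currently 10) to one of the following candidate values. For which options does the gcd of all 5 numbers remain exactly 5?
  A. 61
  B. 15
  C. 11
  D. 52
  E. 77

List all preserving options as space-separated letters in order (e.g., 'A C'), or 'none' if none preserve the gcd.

Answer: B

Derivation:
Old gcd = 5; gcd of others (without N[0]) = 5
New gcd for candidate v: gcd(5, v). Preserves old gcd iff gcd(5, v) = 5.
  Option A: v=61, gcd(5,61)=1 -> changes
  Option B: v=15, gcd(5,15)=5 -> preserves
  Option C: v=11, gcd(5,11)=1 -> changes
  Option D: v=52, gcd(5,52)=1 -> changes
  Option E: v=77, gcd(5,77)=1 -> changes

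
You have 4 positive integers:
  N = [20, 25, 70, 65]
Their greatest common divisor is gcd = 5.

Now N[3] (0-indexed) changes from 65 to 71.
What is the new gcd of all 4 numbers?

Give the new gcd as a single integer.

Answer: 1

Derivation:
Numbers: [20, 25, 70, 65], gcd = 5
Change: index 3, 65 -> 71
gcd of the OTHER numbers (without index 3): gcd([20, 25, 70]) = 5
New gcd = gcd(g_others, new_val) = gcd(5, 71) = 1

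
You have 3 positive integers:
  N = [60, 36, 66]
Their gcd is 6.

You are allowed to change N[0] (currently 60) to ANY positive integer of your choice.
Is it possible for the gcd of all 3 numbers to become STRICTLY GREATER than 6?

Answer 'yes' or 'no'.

Current gcd = 6
gcd of all OTHER numbers (without N[0]=60): gcd([36, 66]) = 6
The new gcd after any change is gcd(6, new_value).
This can be at most 6.
Since 6 = old gcd 6, the gcd can only stay the same or decrease.

Answer: no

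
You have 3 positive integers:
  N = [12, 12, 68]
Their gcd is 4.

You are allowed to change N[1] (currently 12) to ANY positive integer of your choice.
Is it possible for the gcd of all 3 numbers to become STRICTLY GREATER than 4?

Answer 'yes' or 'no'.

Answer: no

Derivation:
Current gcd = 4
gcd of all OTHER numbers (without N[1]=12): gcd([12, 68]) = 4
The new gcd after any change is gcd(4, new_value).
This can be at most 4.
Since 4 = old gcd 4, the gcd can only stay the same or decrease.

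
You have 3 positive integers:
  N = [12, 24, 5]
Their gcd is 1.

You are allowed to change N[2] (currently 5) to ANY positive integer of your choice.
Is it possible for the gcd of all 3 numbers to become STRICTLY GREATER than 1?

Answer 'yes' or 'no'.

Answer: yes

Derivation:
Current gcd = 1
gcd of all OTHER numbers (without N[2]=5): gcd([12, 24]) = 12
The new gcd after any change is gcd(12, new_value).
This can be at most 12.
Since 12 > old gcd 1, the gcd CAN increase (e.g., set N[2] = 12).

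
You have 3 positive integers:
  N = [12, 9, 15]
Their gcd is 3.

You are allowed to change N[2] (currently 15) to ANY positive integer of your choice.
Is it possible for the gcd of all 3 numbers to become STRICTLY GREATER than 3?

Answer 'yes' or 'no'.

Answer: no

Derivation:
Current gcd = 3
gcd of all OTHER numbers (without N[2]=15): gcd([12, 9]) = 3
The new gcd after any change is gcd(3, new_value).
This can be at most 3.
Since 3 = old gcd 3, the gcd can only stay the same or decrease.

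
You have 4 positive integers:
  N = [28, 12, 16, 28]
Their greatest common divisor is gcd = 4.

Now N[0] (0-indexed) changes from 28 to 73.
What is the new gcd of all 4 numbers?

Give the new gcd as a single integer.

Answer: 1

Derivation:
Numbers: [28, 12, 16, 28], gcd = 4
Change: index 0, 28 -> 73
gcd of the OTHER numbers (without index 0): gcd([12, 16, 28]) = 4
New gcd = gcd(g_others, new_val) = gcd(4, 73) = 1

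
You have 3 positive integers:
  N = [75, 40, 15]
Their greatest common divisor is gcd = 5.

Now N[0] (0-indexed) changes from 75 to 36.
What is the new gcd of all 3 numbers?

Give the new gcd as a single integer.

Numbers: [75, 40, 15], gcd = 5
Change: index 0, 75 -> 36
gcd of the OTHER numbers (without index 0): gcd([40, 15]) = 5
New gcd = gcd(g_others, new_val) = gcd(5, 36) = 1

Answer: 1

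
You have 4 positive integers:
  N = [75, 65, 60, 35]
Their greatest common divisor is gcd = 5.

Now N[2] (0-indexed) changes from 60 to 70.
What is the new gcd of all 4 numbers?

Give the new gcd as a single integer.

Answer: 5

Derivation:
Numbers: [75, 65, 60, 35], gcd = 5
Change: index 2, 60 -> 70
gcd of the OTHER numbers (without index 2): gcd([75, 65, 35]) = 5
New gcd = gcd(g_others, new_val) = gcd(5, 70) = 5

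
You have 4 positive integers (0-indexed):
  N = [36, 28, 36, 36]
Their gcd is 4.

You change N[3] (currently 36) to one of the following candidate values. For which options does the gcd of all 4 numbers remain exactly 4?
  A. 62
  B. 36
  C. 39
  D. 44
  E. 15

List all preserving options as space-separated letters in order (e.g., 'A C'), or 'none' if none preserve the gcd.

Old gcd = 4; gcd of others (without N[3]) = 4
New gcd for candidate v: gcd(4, v). Preserves old gcd iff gcd(4, v) = 4.
  Option A: v=62, gcd(4,62)=2 -> changes
  Option B: v=36, gcd(4,36)=4 -> preserves
  Option C: v=39, gcd(4,39)=1 -> changes
  Option D: v=44, gcd(4,44)=4 -> preserves
  Option E: v=15, gcd(4,15)=1 -> changes

Answer: B D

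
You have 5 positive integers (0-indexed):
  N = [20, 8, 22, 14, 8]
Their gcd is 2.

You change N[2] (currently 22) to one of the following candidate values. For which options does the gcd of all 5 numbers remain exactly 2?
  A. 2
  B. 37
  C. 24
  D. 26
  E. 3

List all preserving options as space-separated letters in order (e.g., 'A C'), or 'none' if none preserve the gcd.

Old gcd = 2; gcd of others (without N[2]) = 2
New gcd for candidate v: gcd(2, v). Preserves old gcd iff gcd(2, v) = 2.
  Option A: v=2, gcd(2,2)=2 -> preserves
  Option B: v=37, gcd(2,37)=1 -> changes
  Option C: v=24, gcd(2,24)=2 -> preserves
  Option D: v=26, gcd(2,26)=2 -> preserves
  Option E: v=3, gcd(2,3)=1 -> changes

Answer: A C D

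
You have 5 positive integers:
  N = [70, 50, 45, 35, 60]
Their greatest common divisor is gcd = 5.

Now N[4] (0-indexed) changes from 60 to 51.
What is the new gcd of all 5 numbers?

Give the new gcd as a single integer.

Answer: 1

Derivation:
Numbers: [70, 50, 45, 35, 60], gcd = 5
Change: index 4, 60 -> 51
gcd of the OTHER numbers (without index 4): gcd([70, 50, 45, 35]) = 5
New gcd = gcd(g_others, new_val) = gcd(5, 51) = 1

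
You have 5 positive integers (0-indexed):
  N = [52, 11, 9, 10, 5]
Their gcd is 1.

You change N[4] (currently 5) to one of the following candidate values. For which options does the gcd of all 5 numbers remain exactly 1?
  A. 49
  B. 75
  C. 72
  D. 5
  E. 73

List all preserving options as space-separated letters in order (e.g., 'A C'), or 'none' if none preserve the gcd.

Answer: A B C D E

Derivation:
Old gcd = 1; gcd of others (without N[4]) = 1
New gcd for candidate v: gcd(1, v). Preserves old gcd iff gcd(1, v) = 1.
  Option A: v=49, gcd(1,49)=1 -> preserves
  Option B: v=75, gcd(1,75)=1 -> preserves
  Option C: v=72, gcd(1,72)=1 -> preserves
  Option D: v=5, gcd(1,5)=1 -> preserves
  Option E: v=73, gcd(1,73)=1 -> preserves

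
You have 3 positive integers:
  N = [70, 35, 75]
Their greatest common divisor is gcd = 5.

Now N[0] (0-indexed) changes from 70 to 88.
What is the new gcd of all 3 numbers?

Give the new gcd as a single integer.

Answer: 1

Derivation:
Numbers: [70, 35, 75], gcd = 5
Change: index 0, 70 -> 88
gcd of the OTHER numbers (without index 0): gcd([35, 75]) = 5
New gcd = gcd(g_others, new_val) = gcd(5, 88) = 1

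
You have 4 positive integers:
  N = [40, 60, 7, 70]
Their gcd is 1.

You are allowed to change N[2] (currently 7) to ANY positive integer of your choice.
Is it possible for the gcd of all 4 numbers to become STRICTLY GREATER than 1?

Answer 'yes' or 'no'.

Current gcd = 1
gcd of all OTHER numbers (without N[2]=7): gcd([40, 60, 70]) = 10
The new gcd after any change is gcd(10, new_value).
This can be at most 10.
Since 10 > old gcd 1, the gcd CAN increase (e.g., set N[2] = 10).

Answer: yes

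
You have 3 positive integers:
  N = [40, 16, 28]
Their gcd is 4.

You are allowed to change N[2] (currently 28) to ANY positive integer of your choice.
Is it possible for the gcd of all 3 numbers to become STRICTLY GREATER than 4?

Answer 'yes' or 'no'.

Answer: yes

Derivation:
Current gcd = 4
gcd of all OTHER numbers (without N[2]=28): gcd([40, 16]) = 8
The new gcd after any change is gcd(8, new_value).
This can be at most 8.
Since 8 > old gcd 4, the gcd CAN increase (e.g., set N[2] = 8).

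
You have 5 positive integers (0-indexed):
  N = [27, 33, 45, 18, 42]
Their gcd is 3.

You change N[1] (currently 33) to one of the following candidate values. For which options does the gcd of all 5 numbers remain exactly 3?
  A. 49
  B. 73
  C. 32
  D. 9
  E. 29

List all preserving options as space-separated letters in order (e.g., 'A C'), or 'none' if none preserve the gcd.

Answer: D

Derivation:
Old gcd = 3; gcd of others (without N[1]) = 3
New gcd for candidate v: gcd(3, v). Preserves old gcd iff gcd(3, v) = 3.
  Option A: v=49, gcd(3,49)=1 -> changes
  Option B: v=73, gcd(3,73)=1 -> changes
  Option C: v=32, gcd(3,32)=1 -> changes
  Option D: v=9, gcd(3,9)=3 -> preserves
  Option E: v=29, gcd(3,29)=1 -> changes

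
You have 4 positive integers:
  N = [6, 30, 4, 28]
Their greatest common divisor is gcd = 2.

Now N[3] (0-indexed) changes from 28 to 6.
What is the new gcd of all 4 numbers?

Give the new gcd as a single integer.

Numbers: [6, 30, 4, 28], gcd = 2
Change: index 3, 28 -> 6
gcd of the OTHER numbers (without index 3): gcd([6, 30, 4]) = 2
New gcd = gcd(g_others, new_val) = gcd(2, 6) = 2

Answer: 2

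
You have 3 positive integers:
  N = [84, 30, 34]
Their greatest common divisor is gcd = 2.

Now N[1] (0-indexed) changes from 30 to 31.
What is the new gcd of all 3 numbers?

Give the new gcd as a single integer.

Answer: 1

Derivation:
Numbers: [84, 30, 34], gcd = 2
Change: index 1, 30 -> 31
gcd of the OTHER numbers (without index 1): gcd([84, 34]) = 2
New gcd = gcd(g_others, new_val) = gcd(2, 31) = 1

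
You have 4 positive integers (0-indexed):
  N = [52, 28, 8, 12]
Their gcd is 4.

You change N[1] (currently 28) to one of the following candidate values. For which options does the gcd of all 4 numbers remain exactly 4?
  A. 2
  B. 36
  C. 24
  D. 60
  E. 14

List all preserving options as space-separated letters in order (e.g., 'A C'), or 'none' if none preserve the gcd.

Answer: B C D

Derivation:
Old gcd = 4; gcd of others (without N[1]) = 4
New gcd for candidate v: gcd(4, v). Preserves old gcd iff gcd(4, v) = 4.
  Option A: v=2, gcd(4,2)=2 -> changes
  Option B: v=36, gcd(4,36)=4 -> preserves
  Option C: v=24, gcd(4,24)=4 -> preserves
  Option D: v=60, gcd(4,60)=4 -> preserves
  Option E: v=14, gcd(4,14)=2 -> changes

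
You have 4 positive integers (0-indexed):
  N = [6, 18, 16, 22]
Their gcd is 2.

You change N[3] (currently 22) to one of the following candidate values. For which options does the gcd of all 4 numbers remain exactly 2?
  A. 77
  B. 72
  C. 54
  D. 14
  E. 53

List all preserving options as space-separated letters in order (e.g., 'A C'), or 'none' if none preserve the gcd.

Old gcd = 2; gcd of others (without N[3]) = 2
New gcd for candidate v: gcd(2, v). Preserves old gcd iff gcd(2, v) = 2.
  Option A: v=77, gcd(2,77)=1 -> changes
  Option B: v=72, gcd(2,72)=2 -> preserves
  Option C: v=54, gcd(2,54)=2 -> preserves
  Option D: v=14, gcd(2,14)=2 -> preserves
  Option E: v=53, gcd(2,53)=1 -> changes

Answer: B C D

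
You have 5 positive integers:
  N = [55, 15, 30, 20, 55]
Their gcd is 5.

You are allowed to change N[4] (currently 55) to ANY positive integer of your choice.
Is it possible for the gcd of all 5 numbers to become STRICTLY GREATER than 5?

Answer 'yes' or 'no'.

Answer: no

Derivation:
Current gcd = 5
gcd of all OTHER numbers (without N[4]=55): gcd([55, 15, 30, 20]) = 5
The new gcd after any change is gcd(5, new_value).
This can be at most 5.
Since 5 = old gcd 5, the gcd can only stay the same or decrease.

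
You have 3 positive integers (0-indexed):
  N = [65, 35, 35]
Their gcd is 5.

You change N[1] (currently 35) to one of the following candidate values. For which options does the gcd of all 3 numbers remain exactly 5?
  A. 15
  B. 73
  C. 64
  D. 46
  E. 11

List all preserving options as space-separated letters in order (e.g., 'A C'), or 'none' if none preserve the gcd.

Old gcd = 5; gcd of others (without N[1]) = 5
New gcd for candidate v: gcd(5, v). Preserves old gcd iff gcd(5, v) = 5.
  Option A: v=15, gcd(5,15)=5 -> preserves
  Option B: v=73, gcd(5,73)=1 -> changes
  Option C: v=64, gcd(5,64)=1 -> changes
  Option D: v=46, gcd(5,46)=1 -> changes
  Option E: v=11, gcd(5,11)=1 -> changes

Answer: A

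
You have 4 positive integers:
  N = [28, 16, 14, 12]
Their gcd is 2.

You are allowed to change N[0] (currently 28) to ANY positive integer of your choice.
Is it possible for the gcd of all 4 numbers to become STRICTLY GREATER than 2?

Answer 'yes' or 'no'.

Answer: no

Derivation:
Current gcd = 2
gcd of all OTHER numbers (without N[0]=28): gcd([16, 14, 12]) = 2
The new gcd after any change is gcd(2, new_value).
This can be at most 2.
Since 2 = old gcd 2, the gcd can only stay the same or decrease.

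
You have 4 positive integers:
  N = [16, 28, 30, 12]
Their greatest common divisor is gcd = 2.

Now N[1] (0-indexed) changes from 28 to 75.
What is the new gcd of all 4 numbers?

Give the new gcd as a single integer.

Numbers: [16, 28, 30, 12], gcd = 2
Change: index 1, 28 -> 75
gcd of the OTHER numbers (without index 1): gcd([16, 30, 12]) = 2
New gcd = gcd(g_others, new_val) = gcd(2, 75) = 1

Answer: 1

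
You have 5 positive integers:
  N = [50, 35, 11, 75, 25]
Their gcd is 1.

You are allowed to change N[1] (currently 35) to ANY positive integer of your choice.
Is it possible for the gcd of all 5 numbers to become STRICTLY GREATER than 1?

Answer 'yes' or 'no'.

Current gcd = 1
gcd of all OTHER numbers (without N[1]=35): gcd([50, 11, 75, 25]) = 1
The new gcd after any change is gcd(1, new_value).
This can be at most 1.
Since 1 = old gcd 1, the gcd can only stay the same or decrease.

Answer: no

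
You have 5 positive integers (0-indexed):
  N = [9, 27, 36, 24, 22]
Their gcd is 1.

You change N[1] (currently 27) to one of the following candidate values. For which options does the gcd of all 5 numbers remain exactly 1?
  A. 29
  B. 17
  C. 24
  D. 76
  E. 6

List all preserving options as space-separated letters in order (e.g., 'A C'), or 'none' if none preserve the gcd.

Old gcd = 1; gcd of others (without N[1]) = 1
New gcd for candidate v: gcd(1, v). Preserves old gcd iff gcd(1, v) = 1.
  Option A: v=29, gcd(1,29)=1 -> preserves
  Option B: v=17, gcd(1,17)=1 -> preserves
  Option C: v=24, gcd(1,24)=1 -> preserves
  Option D: v=76, gcd(1,76)=1 -> preserves
  Option E: v=6, gcd(1,6)=1 -> preserves

Answer: A B C D E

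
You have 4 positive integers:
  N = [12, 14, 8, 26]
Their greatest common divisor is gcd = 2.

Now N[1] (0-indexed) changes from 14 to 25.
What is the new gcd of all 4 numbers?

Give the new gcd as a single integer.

Numbers: [12, 14, 8, 26], gcd = 2
Change: index 1, 14 -> 25
gcd of the OTHER numbers (without index 1): gcd([12, 8, 26]) = 2
New gcd = gcd(g_others, new_val) = gcd(2, 25) = 1

Answer: 1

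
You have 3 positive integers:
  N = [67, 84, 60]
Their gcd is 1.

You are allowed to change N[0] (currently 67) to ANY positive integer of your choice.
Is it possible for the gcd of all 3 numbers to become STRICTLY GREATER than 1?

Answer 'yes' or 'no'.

Answer: yes

Derivation:
Current gcd = 1
gcd of all OTHER numbers (without N[0]=67): gcd([84, 60]) = 12
The new gcd after any change is gcd(12, new_value).
This can be at most 12.
Since 12 > old gcd 1, the gcd CAN increase (e.g., set N[0] = 12).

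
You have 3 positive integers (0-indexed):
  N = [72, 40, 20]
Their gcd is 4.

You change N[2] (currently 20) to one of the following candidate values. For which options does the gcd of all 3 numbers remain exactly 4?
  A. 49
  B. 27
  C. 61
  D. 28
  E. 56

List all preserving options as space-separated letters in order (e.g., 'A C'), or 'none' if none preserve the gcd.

Old gcd = 4; gcd of others (without N[2]) = 8
New gcd for candidate v: gcd(8, v). Preserves old gcd iff gcd(8, v) = 4.
  Option A: v=49, gcd(8,49)=1 -> changes
  Option B: v=27, gcd(8,27)=1 -> changes
  Option C: v=61, gcd(8,61)=1 -> changes
  Option D: v=28, gcd(8,28)=4 -> preserves
  Option E: v=56, gcd(8,56)=8 -> changes

Answer: D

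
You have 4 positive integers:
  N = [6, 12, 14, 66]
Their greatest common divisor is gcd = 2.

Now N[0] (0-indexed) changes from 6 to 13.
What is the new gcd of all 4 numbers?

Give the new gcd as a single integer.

Answer: 1

Derivation:
Numbers: [6, 12, 14, 66], gcd = 2
Change: index 0, 6 -> 13
gcd of the OTHER numbers (without index 0): gcd([12, 14, 66]) = 2
New gcd = gcd(g_others, new_val) = gcd(2, 13) = 1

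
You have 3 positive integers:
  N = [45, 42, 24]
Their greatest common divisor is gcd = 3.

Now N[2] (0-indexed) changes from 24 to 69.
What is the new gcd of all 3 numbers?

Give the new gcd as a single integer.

Answer: 3

Derivation:
Numbers: [45, 42, 24], gcd = 3
Change: index 2, 24 -> 69
gcd of the OTHER numbers (without index 2): gcd([45, 42]) = 3
New gcd = gcd(g_others, new_val) = gcd(3, 69) = 3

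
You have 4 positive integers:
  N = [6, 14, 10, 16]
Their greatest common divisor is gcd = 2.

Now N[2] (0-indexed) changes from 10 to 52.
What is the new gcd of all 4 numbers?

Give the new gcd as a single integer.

Numbers: [6, 14, 10, 16], gcd = 2
Change: index 2, 10 -> 52
gcd of the OTHER numbers (without index 2): gcd([6, 14, 16]) = 2
New gcd = gcd(g_others, new_val) = gcd(2, 52) = 2

Answer: 2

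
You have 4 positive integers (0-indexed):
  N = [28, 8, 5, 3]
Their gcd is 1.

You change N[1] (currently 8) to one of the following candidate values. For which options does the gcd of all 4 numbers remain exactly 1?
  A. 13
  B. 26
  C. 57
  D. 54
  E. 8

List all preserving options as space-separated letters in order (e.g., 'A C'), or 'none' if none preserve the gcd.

Answer: A B C D E

Derivation:
Old gcd = 1; gcd of others (without N[1]) = 1
New gcd for candidate v: gcd(1, v). Preserves old gcd iff gcd(1, v) = 1.
  Option A: v=13, gcd(1,13)=1 -> preserves
  Option B: v=26, gcd(1,26)=1 -> preserves
  Option C: v=57, gcd(1,57)=1 -> preserves
  Option D: v=54, gcd(1,54)=1 -> preserves
  Option E: v=8, gcd(1,8)=1 -> preserves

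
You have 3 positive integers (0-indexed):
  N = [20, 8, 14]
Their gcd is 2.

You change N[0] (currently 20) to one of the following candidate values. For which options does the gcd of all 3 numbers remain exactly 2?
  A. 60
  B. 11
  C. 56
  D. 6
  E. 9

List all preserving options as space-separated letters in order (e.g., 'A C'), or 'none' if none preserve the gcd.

Old gcd = 2; gcd of others (without N[0]) = 2
New gcd for candidate v: gcd(2, v). Preserves old gcd iff gcd(2, v) = 2.
  Option A: v=60, gcd(2,60)=2 -> preserves
  Option B: v=11, gcd(2,11)=1 -> changes
  Option C: v=56, gcd(2,56)=2 -> preserves
  Option D: v=6, gcd(2,6)=2 -> preserves
  Option E: v=9, gcd(2,9)=1 -> changes

Answer: A C D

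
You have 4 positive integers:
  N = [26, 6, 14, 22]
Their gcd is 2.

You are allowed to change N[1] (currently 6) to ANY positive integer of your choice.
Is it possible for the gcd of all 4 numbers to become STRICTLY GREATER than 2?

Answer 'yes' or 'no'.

Answer: no

Derivation:
Current gcd = 2
gcd of all OTHER numbers (without N[1]=6): gcd([26, 14, 22]) = 2
The new gcd after any change is gcd(2, new_value).
This can be at most 2.
Since 2 = old gcd 2, the gcd can only stay the same or decrease.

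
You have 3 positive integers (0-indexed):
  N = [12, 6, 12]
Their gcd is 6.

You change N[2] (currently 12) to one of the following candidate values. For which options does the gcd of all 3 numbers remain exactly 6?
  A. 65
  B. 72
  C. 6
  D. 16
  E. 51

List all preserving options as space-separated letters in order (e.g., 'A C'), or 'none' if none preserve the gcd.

Old gcd = 6; gcd of others (without N[2]) = 6
New gcd for candidate v: gcd(6, v). Preserves old gcd iff gcd(6, v) = 6.
  Option A: v=65, gcd(6,65)=1 -> changes
  Option B: v=72, gcd(6,72)=6 -> preserves
  Option C: v=6, gcd(6,6)=6 -> preserves
  Option D: v=16, gcd(6,16)=2 -> changes
  Option E: v=51, gcd(6,51)=3 -> changes

Answer: B C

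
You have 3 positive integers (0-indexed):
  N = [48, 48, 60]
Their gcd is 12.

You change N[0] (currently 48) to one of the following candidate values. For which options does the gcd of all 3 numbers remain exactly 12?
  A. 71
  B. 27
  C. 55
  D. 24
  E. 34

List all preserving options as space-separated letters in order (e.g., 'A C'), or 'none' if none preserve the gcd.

Answer: D

Derivation:
Old gcd = 12; gcd of others (without N[0]) = 12
New gcd for candidate v: gcd(12, v). Preserves old gcd iff gcd(12, v) = 12.
  Option A: v=71, gcd(12,71)=1 -> changes
  Option B: v=27, gcd(12,27)=3 -> changes
  Option C: v=55, gcd(12,55)=1 -> changes
  Option D: v=24, gcd(12,24)=12 -> preserves
  Option E: v=34, gcd(12,34)=2 -> changes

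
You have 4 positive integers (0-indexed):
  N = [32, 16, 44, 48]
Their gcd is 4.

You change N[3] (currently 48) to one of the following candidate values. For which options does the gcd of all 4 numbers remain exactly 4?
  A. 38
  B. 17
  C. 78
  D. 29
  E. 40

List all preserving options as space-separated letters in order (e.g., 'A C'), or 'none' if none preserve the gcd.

Old gcd = 4; gcd of others (without N[3]) = 4
New gcd for candidate v: gcd(4, v). Preserves old gcd iff gcd(4, v) = 4.
  Option A: v=38, gcd(4,38)=2 -> changes
  Option B: v=17, gcd(4,17)=1 -> changes
  Option C: v=78, gcd(4,78)=2 -> changes
  Option D: v=29, gcd(4,29)=1 -> changes
  Option E: v=40, gcd(4,40)=4 -> preserves

Answer: E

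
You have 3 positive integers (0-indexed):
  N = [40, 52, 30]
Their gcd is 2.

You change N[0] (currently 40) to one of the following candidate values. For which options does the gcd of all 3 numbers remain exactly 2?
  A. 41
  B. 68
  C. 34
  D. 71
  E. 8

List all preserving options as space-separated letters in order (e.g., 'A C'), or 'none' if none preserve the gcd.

Old gcd = 2; gcd of others (without N[0]) = 2
New gcd for candidate v: gcd(2, v). Preserves old gcd iff gcd(2, v) = 2.
  Option A: v=41, gcd(2,41)=1 -> changes
  Option B: v=68, gcd(2,68)=2 -> preserves
  Option C: v=34, gcd(2,34)=2 -> preserves
  Option D: v=71, gcd(2,71)=1 -> changes
  Option E: v=8, gcd(2,8)=2 -> preserves

Answer: B C E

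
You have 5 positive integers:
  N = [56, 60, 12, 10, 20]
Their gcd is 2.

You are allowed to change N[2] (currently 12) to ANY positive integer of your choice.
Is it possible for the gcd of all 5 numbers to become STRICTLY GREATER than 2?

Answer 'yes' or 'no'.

Answer: no

Derivation:
Current gcd = 2
gcd of all OTHER numbers (without N[2]=12): gcd([56, 60, 10, 20]) = 2
The new gcd after any change is gcd(2, new_value).
This can be at most 2.
Since 2 = old gcd 2, the gcd can only stay the same or decrease.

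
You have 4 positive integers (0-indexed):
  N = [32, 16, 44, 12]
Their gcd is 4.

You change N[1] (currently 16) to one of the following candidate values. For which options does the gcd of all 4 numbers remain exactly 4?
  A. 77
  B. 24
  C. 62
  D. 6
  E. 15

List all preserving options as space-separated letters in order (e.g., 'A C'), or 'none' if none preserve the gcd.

Old gcd = 4; gcd of others (without N[1]) = 4
New gcd for candidate v: gcd(4, v). Preserves old gcd iff gcd(4, v) = 4.
  Option A: v=77, gcd(4,77)=1 -> changes
  Option B: v=24, gcd(4,24)=4 -> preserves
  Option C: v=62, gcd(4,62)=2 -> changes
  Option D: v=6, gcd(4,6)=2 -> changes
  Option E: v=15, gcd(4,15)=1 -> changes

Answer: B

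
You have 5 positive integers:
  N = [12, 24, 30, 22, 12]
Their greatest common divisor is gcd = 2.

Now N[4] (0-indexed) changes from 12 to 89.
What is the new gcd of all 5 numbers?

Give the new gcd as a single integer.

Answer: 1

Derivation:
Numbers: [12, 24, 30, 22, 12], gcd = 2
Change: index 4, 12 -> 89
gcd of the OTHER numbers (without index 4): gcd([12, 24, 30, 22]) = 2
New gcd = gcd(g_others, new_val) = gcd(2, 89) = 1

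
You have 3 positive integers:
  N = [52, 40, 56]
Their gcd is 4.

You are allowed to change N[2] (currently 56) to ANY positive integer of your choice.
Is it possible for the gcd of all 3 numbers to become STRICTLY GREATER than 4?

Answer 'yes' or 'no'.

Current gcd = 4
gcd of all OTHER numbers (without N[2]=56): gcd([52, 40]) = 4
The new gcd after any change is gcd(4, new_value).
This can be at most 4.
Since 4 = old gcd 4, the gcd can only stay the same or decrease.

Answer: no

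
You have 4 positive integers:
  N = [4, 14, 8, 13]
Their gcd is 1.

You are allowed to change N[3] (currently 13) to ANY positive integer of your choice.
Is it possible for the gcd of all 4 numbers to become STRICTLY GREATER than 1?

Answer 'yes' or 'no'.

Answer: yes

Derivation:
Current gcd = 1
gcd of all OTHER numbers (without N[3]=13): gcd([4, 14, 8]) = 2
The new gcd after any change is gcd(2, new_value).
This can be at most 2.
Since 2 > old gcd 1, the gcd CAN increase (e.g., set N[3] = 2).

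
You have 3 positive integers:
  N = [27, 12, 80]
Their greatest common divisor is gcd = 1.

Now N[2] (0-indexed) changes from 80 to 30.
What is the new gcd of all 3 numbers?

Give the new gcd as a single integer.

Numbers: [27, 12, 80], gcd = 1
Change: index 2, 80 -> 30
gcd of the OTHER numbers (without index 2): gcd([27, 12]) = 3
New gcd = gcd(g_others, new_val) = gcd(3, 30) = 3

Answer: 3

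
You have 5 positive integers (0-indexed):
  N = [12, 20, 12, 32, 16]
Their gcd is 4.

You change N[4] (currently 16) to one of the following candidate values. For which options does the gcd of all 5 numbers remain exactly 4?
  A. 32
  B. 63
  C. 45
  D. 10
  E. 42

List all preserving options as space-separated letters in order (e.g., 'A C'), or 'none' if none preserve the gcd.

Old gcd = 4; gcd of others (without N[4]) = 4
New gcd for candidate v: gcd(4, v). Preserves old gcd iff gcd(4, v) = 4.
  Option A: v=32, gcd(4,32)=4 -> preserves
  Option B: v=63, gcd(4,63)=1 -> changes
  Option C: v=45, gcd(4,45)=1 -> changes
  Option D: v=10, gcd(4,10)=2 -> changes
  Option E: v=42, gcd(4,42)=2 -> changes

Answer: A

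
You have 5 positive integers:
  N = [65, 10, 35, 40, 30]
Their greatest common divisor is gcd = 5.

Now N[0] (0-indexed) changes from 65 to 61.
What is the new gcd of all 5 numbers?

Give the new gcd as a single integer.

Answer: 1

Derivation:
Numbers: [65, 10, 35, 40, 30], gcd = 5
Change: index 0, 65 -> 61
gcd of the OTHER numbers (without index 0): gcd([10, 35, 40, 30]) = 5
New gcd = gcd(g_others, new_val) = gcd(5, 61) = 1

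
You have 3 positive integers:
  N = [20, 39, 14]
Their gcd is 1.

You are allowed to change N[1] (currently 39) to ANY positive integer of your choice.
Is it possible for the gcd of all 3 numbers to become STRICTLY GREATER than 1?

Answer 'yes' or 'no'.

Current gcd = 1
gcd of all OTHER numbers (without N[1]=39): gcd([20, 14]) = 2
The new gcd after any change is gcd(2, new_value).
This can be at most 2.
Since 2 > old gcd 1, the gcd CAN increase (e.g., set N[1] = 2).

Answer: yes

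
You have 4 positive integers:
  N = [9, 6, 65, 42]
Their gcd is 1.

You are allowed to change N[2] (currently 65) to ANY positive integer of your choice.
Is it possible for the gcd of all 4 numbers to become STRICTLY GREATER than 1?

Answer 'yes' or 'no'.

Answer: yes

Derivation:
Current gcd = 1
gcd of all OTHER numbers (without N[2]=65): gcd([9, 6, 42]) = 3
The new gcd after any change is gcd(3, new_value).
This can be at most 3.
Since 3 > old gcd 1, the gcd CAN increase (e.g., set N[2] = 3).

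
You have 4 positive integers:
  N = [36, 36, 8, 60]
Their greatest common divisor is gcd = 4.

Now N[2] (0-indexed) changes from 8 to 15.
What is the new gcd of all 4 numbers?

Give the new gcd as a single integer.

Numbers: [36, 36, 8, 60], gcd = 4
Change: index 2, 8 -> 15
gcd of the OTHER numbers (without index 2): gcd([36, 36, 60]) = 12
New gcd = gcd(g_others, new_val) = gcd(12, 15) = 3

Answer: 3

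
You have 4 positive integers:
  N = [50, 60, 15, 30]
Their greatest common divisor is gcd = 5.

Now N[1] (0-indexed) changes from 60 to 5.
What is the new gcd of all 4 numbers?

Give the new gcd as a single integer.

Answer: 5

Derivation:
Numbers: [50, 60, 15, 30], gcd = 5
Change: index 1, 60 -> 5
gcd of the OTHER numbers (without index 1): gcd([50, 15, 30]) = 5
New gcd = gcd(g_others, new_val) = gcd(5, 5) = 5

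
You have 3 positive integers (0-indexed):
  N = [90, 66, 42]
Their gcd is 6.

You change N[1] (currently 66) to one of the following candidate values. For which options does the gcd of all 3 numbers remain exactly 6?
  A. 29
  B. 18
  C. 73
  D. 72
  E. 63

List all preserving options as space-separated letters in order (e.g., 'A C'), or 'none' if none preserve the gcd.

Old gcd = 6; gcd of others (without N[1]) = 6
New gcd for candidate v: gcd(6, v). Preserves old gcd iff gcd(6, v) = 6.
  Option A: v=29, gcd(6,29)=1 -> changes
  Option B: v=18, gcd(6,18)=6 -> preserves
  Option C: v=73, gcd(6,73)=1 -> changes
  Option D: v=72, gcd(6,72)=6 -> preserves
  Option E: v=63, gcd(6,63)=3 -> changes

Answer: B D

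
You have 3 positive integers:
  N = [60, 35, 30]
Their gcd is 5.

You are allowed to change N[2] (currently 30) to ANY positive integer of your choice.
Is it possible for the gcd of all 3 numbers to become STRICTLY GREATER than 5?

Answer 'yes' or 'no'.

Current gcd = 5
gcd of all OTHER numbers (without N[2]=30): gcd([60, 35]) = 5
The new gcd after any change is gcd(5, new_value).
This can be at most 5.
Since 5 = old gcd 5, the gcd can only stay the same or decrease.

Answer: no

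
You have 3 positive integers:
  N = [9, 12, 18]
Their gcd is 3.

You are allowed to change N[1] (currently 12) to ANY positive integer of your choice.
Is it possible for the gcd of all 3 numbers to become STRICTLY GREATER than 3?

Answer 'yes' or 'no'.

Current gcd = 3
gcd of all OTHER numbers (without N[1]=12): gcd([9, 18]) = 9
The new gcd after any change is gcd(9, new_value).
This can be at most 9.
Since 9 > old gcd 3, the gcd CAN increase (e.g., set N[1] = 9).

Answer: yes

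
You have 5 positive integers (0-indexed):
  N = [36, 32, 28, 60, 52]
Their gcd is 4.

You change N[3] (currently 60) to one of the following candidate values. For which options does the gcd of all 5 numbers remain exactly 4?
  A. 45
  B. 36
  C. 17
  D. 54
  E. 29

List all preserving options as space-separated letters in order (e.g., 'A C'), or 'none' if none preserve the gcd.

Old gcd = 4; gcd of others (without N[3]) = 4
New gcd for candidate v: gcd(4, v). Preserves old gcd iff gcd(4, v) = 4.
  Option A: v=45, gcd(4,45)=1 -> changes
  Option B: v=36, gcd(4,36)=4 -> preserves
  Option C: v=17, gcd(4,17)=1 -> changes
  Option D: v=54, gcd(4,54)=2 -> changes
  Option E: v=29, gcd(4,29)=1 -> changes

Answer: B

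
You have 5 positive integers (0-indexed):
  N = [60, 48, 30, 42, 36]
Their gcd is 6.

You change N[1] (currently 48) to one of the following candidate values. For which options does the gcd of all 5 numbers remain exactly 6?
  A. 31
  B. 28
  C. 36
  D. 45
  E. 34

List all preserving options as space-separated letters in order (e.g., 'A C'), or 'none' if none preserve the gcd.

Old gcd = 6; gcd of others (without N[1]) = 6
New gcd for candidate v: gcd(6, v). Preserves old gcd iff gcd(6, v) = 6.
  Option A: v=31, gcd(6,31)=1 -> changes
  Option B: v=28, gcd(6,28)=2 -> changes
  Option C: v=36, gcd(6,36)=6 -> preserves
  Option D: v=45, gcd(6,45)=3 -> changes
  Option E: v=34, gcd(6,34)=2 -> changes

Answer: C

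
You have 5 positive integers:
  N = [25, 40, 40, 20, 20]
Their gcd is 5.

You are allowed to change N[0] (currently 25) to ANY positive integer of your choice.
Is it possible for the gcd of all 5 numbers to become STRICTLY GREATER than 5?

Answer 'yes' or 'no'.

Answer: yes

Derivation:
Current gcd = 5
gcd of all OTHER numbers (without N[0]=25): gcd([40, 40, 20, 20]) = 20
The new gcd after any change is gcd(20, new_value).
This can be at most 20.
Since 20 > old gcd 5, the gcd CAN increase (e.g., set N[0] = 20).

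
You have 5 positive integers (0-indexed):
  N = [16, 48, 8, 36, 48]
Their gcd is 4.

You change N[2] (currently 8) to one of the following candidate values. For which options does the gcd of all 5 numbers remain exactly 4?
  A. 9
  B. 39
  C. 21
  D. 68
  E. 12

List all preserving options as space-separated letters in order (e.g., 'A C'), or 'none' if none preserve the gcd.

Old gcd = 4; gcd of others (without N[2]) = 4
New gcd for candidate v: gcd(4, v). Preserves old gcd iff gcd(4, v) = 4.
  Option A: v=9, gcd(4,9)=1 -> changes
  Option B: v=39, gcd(4,39)=1 -> changes
  Option C: v=21, gcd(4,21)=1 -> changes
  Option D: v=68, gcd(4,68)=4 -> preserves
  Option E: v=12, gcd(4,12)=4 -> preserves

Answer: D E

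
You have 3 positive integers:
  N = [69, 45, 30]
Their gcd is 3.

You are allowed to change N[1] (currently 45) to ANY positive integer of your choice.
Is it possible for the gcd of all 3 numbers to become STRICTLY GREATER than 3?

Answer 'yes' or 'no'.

Answer: no

Derivation:
Current gcd = 3
gcd of all OTHER numbers (without N[1]=45): gcd([69, 30]) = 3
The new gcd after any change is gcd(3, new_value).
This can be at most 3.
Since 3 = old gcd 3, the gcd can only stay the same or decrease.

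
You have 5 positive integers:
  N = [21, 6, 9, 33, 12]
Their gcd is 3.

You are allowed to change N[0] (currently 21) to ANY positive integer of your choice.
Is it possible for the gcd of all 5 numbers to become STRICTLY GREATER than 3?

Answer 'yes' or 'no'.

Current gcd = 3
gcd of all OTHER numbers (without N[0]=21): gcd([6, 9, 33, 12]) = 3
The new gcd after any change is gcd(3, new_value).
This can be at most 3.
Since 3 = old gcd 3, the gcd can only stay the same or decrease.

Answer: no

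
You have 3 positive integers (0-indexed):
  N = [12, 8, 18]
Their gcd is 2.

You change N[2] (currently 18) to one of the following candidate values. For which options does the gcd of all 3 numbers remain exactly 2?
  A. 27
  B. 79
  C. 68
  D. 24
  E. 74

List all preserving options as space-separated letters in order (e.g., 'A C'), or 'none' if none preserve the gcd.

Answer: E

Derivation:
Old gcd = 2; gcd of others (without N[2]) = 4
New gcd for candidate v: gcd(4, v). Preserves old gcd iff gcd(4, v) = 2.
  Option A: v=27, gcd(4,27)=1 -> changes
  Option B: v=79, gcd(4,79)=1 -> changes
  Option C: v=68, gcd(4,68)=4 -> changes
  Option D: v=24, gcd(4,24)=4 -> changes
  Option E: v=74, gcd(4,74)=2 -> preserves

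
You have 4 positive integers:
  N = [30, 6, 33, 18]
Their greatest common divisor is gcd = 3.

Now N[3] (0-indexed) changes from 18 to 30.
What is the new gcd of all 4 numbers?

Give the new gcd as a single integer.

Numbers: [30, 6, 33, 18], gcd = 3
Change: index 3, 18 -> 30
gcd of the OTHER numbers (without index 3): gcd([30, 6, 33]) = 3
New gcd = gcd(g_others, new_val) = gcd(3, 30) = 3

Answer: 3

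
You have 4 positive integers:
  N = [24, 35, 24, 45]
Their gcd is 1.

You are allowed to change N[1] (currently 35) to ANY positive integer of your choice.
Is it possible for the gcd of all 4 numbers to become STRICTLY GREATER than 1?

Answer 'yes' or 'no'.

Answer: yes

Derivation:
Current gcd = 1
gcd of all OTHER numbers (without N[1]=35): gcd([24, 24, 45]) = 3
The new gcd after any change is gcd(3, new_value).
This can be at most 3.
Since 3 > old gcd 1, the gcd CAN increase (e.g., set N[1] = 3).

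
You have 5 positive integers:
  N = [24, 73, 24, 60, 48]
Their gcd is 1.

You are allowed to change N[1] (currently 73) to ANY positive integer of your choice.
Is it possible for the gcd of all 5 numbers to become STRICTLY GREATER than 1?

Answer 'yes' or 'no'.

Current gcd = 1
gcd of all OTHER numbers (without N[1]=73): gcd([24, 24, 60, 48]) = 12
The new gcd after any change is gcd(12, new_value).
This can be at most 12.
Since 12 > old gcd 1, the gcd CAN increase (e.g., set N[1] = 12).

Answer: yes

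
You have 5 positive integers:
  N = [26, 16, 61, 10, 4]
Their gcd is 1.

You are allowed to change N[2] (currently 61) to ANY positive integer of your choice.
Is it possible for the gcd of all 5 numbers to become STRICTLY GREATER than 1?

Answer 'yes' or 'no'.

Current gcd = 1
gcd of all OTHER numbers (without N[2]=61): gcd([26, 16, 10, 4]) = 2
The new gcd after any change is gcd(2, new_value).
This can be at most 2.
Since 2 > old gcd 1, the gcd CAN increase (e.g., set N[2] = 2).

Answer: yes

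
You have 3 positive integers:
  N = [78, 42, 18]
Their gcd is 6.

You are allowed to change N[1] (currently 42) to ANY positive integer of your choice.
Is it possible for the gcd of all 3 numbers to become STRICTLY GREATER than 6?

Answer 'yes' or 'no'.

Current gcd = 6
gcd of all OTHER numbers (without N[1]=42): gcd([78, 18]) = 6
The new gcd after any change is gcd(6, new_value).
This can be at most 6.
Since 6 = old gcd 6, the gcd can only stay the same or decrease.

Answer: no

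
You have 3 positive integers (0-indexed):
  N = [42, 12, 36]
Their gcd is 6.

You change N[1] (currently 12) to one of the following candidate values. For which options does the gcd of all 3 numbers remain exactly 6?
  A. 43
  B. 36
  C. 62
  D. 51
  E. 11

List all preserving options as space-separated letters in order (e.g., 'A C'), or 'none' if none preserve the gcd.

Old gcd = 6; gcd of others (without N[1]) = 6
New gcd for candidate v: gcd(6, v). Preserves old gcd iff gcd(6, v) = 6.
  Option A: v=43, gcd(6,43)=1 -> changes
  Option B: v=36, gcd(6,36)=6 -> preserves
  Option C: v=62, gcd(6,62)=2 -> changes
  Option D: v=51, gcd(6,51)=3 -> changes
  Option E: v=11, gcd(6,11)=1 -> changes

Answer: B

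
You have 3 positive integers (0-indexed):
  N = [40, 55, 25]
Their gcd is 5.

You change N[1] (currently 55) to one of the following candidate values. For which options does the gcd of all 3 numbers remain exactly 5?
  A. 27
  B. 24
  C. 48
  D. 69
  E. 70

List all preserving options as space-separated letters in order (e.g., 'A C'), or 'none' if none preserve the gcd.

Old gcd = 5; gcd of others (without N[1]) = 5
New gcd for candidate v: gcd(5, v). Preserves old gcd iff gcd(5, v) = 5.
  Option A: v=27, gcd(5,27)=1 -> changes
  Option B: v=24, gcd(5,24)=1 -> changes
  Option C: v=48, gcd(5,48)=1 -> changes
  Option D: v=69, gcd(5,69)=1 -> changes
  Option E: v=70, gcd(5,70)=5 -> preserves

Answer: E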